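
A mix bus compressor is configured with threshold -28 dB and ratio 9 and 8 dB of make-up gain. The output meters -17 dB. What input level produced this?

Remove make-up: -17 − 8 = -25 dB.
Post-compression overshoot = -25 − (-28) = 3 dB.
Undo the ratio: input overshoot = 3 × 9 = 27 dB, giving input = -1 dB.

-1 dB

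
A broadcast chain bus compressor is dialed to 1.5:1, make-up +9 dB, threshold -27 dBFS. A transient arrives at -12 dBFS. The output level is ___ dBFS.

-8 dBFS

The input is 15 dB above the -27 dBFS threshold.
1.5:1 compression reduces that to 15/1.5 = 10 dB over.
Output = -27 + 10 = -17 dBFS; make-up adds 9 dB, giving -8 dBFS.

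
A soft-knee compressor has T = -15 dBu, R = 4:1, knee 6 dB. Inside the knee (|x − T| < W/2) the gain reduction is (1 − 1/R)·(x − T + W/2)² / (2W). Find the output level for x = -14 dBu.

-15 dBu

x − T + W/2 = -14 − (-15) + 3 = 4.
GR = (1 − 1/4) × 4² / 12 = 0.75 × 16 / 12 = 1 dB.
Output = -14 − 1 = -15 dBu.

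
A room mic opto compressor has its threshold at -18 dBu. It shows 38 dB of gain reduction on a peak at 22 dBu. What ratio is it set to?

20:1

Input overshoot = 22 − (-18) = 40 dB.
Output overshoot = 40 − 38 = 2 dB.
Ratio = input overshoot / output overshoot = 40 / 2 = 20.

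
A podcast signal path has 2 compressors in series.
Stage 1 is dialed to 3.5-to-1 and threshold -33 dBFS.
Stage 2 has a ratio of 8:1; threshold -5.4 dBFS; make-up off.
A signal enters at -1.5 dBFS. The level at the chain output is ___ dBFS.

Stage 1: -1.5 dBFS is 31.5 dB over -33 dBFS; at 3.5:1 that becomes 9 dB over, giving -24 dBFS.
Stage 2: -24 dBFS ≤ -5.4 dBFS, so stage 2 doesn't engage; output -24 dBFS.

-24 dBFS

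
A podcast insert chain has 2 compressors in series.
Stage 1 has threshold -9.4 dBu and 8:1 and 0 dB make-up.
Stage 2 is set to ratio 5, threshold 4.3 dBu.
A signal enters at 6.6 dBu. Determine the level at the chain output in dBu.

-7.4 dBu

Stage 1: 16 dB above -9.4 dBu, reduced 8:1 to 2 dB above → -7.4 dBu.
Stage 2: -7.4 dBu is at or below the 4.3 dBu threshold — no compression; output -7.4 dBu.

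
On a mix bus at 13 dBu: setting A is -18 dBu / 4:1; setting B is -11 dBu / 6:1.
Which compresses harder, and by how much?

A: 31 dB over, compressed to 7.75 dB over, so 23.25 dB of GR.
B: 24 dB over, compressed to 4 dB over, so 20 dB of GR.
A reduces 3.25 dB more.

A, by 3.25 dB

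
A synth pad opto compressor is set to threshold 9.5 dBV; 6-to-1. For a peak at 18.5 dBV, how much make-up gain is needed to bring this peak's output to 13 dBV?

The peak compresses to 9.5 + 9/6 = 11 dBV.
To reach 13 dBV requires 13 − 11 = 2 dB of make-up.

2 dB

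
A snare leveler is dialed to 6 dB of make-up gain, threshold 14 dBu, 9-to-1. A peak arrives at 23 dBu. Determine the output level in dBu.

21 dBu

Overshoot: 23 − 14 = 9 dB.
At 9:1 the overshoot is divided by 9, leaving 1 dB above threshold.
Output = 14 + 1 = 15 dBu; make-up adds 6 dB, giving 21 dBu.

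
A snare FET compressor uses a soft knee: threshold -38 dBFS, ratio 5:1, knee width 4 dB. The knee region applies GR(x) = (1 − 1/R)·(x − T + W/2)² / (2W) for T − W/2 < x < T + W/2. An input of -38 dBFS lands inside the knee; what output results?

-38.4 dBFS

x − T + W/2 = -38 − (-38) + 2 = 2.
GR = (1 − 1/5) × 2² / 8 = 0.8 × 4 / 8 = 0.4 dB.
Output = -38 − 0.4 = -38.4 dBFS.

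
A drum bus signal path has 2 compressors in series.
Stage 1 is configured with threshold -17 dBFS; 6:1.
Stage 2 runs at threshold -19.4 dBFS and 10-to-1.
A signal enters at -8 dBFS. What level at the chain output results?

Stage 1: overshoot 9 dB → 9/6 = 1.5 dB → -15.5 dBFS.
Stage 2: overshoot 3.9 dB → 3.9/10 = 0.39 dB → -19.01 dBFS.

-19.01 dBFS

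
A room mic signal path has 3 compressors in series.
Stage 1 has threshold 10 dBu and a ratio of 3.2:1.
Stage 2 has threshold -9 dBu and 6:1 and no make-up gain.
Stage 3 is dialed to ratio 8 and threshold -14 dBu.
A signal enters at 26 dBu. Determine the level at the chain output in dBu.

Stage 1: 26 dBu is 16 dB over 10 dBu; at 3.2:1 that becomes 5 dB over, giving 15 dBu.
Stage 2: 15 dBu is 24 dB over -9 dBu; at 6:1 that becomes 4 dB over, giving -5 dBu.
Stage 3: -5 dBu is 9 dB over -14 dBu; at 8:1 that becomes 1.125 dB over, giving -12.875 dBu.

-12.875 dBu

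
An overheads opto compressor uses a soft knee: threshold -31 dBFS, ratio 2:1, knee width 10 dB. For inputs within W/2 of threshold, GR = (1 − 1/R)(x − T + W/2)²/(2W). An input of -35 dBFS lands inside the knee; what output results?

-35.025 dBFS

x − T + W/2 = -35 − (-31) + 5 = 1.
GR = (1 − 1/2) × 1² / 20 = 0.5 × 1 / 20 = 0.025 dB.
Output = -35 − 0.025 = -35.025 dBFS.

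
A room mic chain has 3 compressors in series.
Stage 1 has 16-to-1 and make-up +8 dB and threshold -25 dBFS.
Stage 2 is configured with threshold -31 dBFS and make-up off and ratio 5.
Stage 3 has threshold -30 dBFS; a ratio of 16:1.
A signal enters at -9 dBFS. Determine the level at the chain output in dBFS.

-29.875 dBFS

Stage 1: 16 dB above -25 dBFS, reduced 16:1 to 1 dB above → -24 dBFS; +8 dB make-up → -16 dBFS.
Stage 2: -16 dBFS is 15 dB over -31 dBFS; at 5:1 that becomes 3 dB over, giving -28 dBFS.
Stage 3: 2 dB above -30 dBFS, reduced 16:1 to 0.125 dB above → -29.875 dBFS.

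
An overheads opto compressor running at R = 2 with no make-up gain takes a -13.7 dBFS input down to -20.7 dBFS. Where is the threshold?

Input is 14 dB above T (since output overshoot × R = input overshoot: (-20.7 − T)·2 = -13.7 − T gives T = -27.7 dBFS).
Check: -27.7 + (-13.7 − (-27.7))/2 = -27.7 + 7 = -20.7 dBFS. ✓

-27.7 dBFS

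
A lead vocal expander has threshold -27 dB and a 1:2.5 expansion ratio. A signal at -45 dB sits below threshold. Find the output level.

-72 dB

Undershoot = (-27) − (-45) = 18 dB.
At 1:2.5, that expands to 45 dB under threshold.
Output = -27 − 45 = -72 dB.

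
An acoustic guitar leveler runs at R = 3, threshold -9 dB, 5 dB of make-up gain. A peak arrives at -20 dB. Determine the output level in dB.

-15 dB

-20 dB is 11 dB below the -9 dB threshold, so no gain reduction is applied.
Make-up gain adds 5 dB: -20 + 5 = -15 dB.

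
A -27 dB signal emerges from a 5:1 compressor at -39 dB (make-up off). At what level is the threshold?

Let T be the threshold. Output overshoot = (input overshoot)/R, so -39 − T = (-27 − T)/5.
5·(-39 − T) = -27 − T → 4·T = -195 − (-27) = -168.
T = -168/4 = -42 dB.

-42 dB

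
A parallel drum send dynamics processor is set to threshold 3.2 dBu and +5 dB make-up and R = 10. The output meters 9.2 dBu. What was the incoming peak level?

Before make-up, the level was 9.2 − 5 = 4.2 dBu.
The compressed level sits 4.2 − 3.2 = 1 dB over threshold.
Input overshoot = R × output overshoot = 10 dB → input = 3.2 + 10 = 13.2 dBu.

13.2 dBu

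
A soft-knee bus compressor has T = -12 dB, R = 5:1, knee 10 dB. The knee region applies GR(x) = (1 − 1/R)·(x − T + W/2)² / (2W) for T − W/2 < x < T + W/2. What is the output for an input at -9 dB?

x − T + W/2 = -9 − (-12) + 5 = 8.
GR = (1 − 1/5) × 8² / 20 = 0.8 × 64 / 20 = 2.56 dB.
Output = -9 − 2.56 = -11.56 dB.

-11.56 dB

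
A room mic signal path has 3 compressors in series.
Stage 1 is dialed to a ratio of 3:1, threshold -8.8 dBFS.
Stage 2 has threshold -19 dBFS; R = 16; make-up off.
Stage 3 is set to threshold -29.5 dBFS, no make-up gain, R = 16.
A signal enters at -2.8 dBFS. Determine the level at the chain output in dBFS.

Stage 1: 6 dB above -8.8 dBFS, reduced 3:1 to 2 dB above → -6.8 dBFS.
Stage 2: overshoot 12.2 dB → 12.2/16 = 0.7625 dB → -18.2375 dBFS.
Stage 3: -18.2375 dBFS is 11.2625 dB over -29.5 dBFS; at 16:1 that becomes 0.703906 dB over, giving -28.796094 dBFS.

-28.796094 dBFS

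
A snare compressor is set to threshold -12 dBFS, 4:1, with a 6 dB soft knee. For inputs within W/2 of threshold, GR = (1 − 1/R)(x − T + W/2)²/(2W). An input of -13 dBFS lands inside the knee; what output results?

x − T + W/2 = -13 − (-12) + 3 = 2.
GR = (1 − 1/4) × 2² / 12 = 0.75 × 4 / 12 = 0.25 dB.
Output = -13 − 0.25 = -13.25 dBFS.

-13.25 dBFS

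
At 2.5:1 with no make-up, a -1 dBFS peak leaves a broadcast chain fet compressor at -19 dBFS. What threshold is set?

-31 dBFS

Let T be the threshold. Output overshoot = (input overshoot)/R, so -19 − T = (-1 − T)/2.5.
2.5·(-19 − T) = -1 − T → 1.5·T = -47.5 − (-1) = -46.5.
T = -46.5/1.5 = -31 dBFS.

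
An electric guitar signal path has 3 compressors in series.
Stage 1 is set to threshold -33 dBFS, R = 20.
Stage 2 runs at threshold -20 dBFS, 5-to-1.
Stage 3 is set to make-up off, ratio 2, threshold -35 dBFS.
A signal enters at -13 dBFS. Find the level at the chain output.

Stage 1: 20 dB above -33 dBFS, reduced 20:1 to 1 dB above → -32 dBFS.
Stage 2: -32 dBFS is at or below the -20 dBFS threshold — no compression; output -32 dBFS.
Stage 3: overshoot 3 dB → 3/2 = 1.5 dB → -33.5 dBFS.

-33.5 dBFS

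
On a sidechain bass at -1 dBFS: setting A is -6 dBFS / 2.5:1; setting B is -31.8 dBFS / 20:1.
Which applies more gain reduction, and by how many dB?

B, by 26.26 dB

A: 5 dB over, compressed to 2 dB over, so 3 dB of GR.
B: 30.8 dB over, compressed to 1.54 dB over, so 29.26 dB of GR.
B reduces 26.26 dB more.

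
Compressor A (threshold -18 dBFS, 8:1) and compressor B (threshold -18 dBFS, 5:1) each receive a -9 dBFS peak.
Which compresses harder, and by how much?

A: overshoot 9 dB → output overshoot 1.125 dB → GR 7.875 dB.
B: overshoot 9 dB → output overshoot 1.8 dB → GR 7.2 dB.
Difference: 0.675 dB in favour of A.

A, by 0.675 dB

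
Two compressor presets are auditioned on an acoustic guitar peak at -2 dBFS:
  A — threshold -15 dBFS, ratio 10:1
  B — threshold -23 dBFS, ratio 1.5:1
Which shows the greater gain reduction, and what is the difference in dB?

A, by 4.7 dB

A: overshoot 13 dB → output overshoot 1.3 dB → GR 11.7 dB.
B: overshoot 21 dB → output overshoot 14 dB → GR 7 dB.
Difference: 4.7 dB in favour of A.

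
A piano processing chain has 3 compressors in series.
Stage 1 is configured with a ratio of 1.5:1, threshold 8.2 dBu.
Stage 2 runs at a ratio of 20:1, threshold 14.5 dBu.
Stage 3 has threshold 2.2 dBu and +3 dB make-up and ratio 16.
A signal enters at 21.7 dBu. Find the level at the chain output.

Stage 1: overshoot 13.5 dB → 13.5/1.5 = 9 dB → 17.2 dBu.
Stage 2: 17.2 dBu is 2.7 dB over 14.5 dBu; at 20:1 that becomes 0.135 dB over, giving 14.635 dBu.
Stage 3: 12.435 dB above 2.2 dBu, reduced 16:1 to 0.777188 dB above → 2.977187 dBu; +3 dB make-up → 5.977188 dBu.

5.977188 dBu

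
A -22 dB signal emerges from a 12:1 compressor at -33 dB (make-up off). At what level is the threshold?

Gain reduction = -22 − (-33) = 11 dB; output overshoot = GR / (R − 1) = 11 / 11 = 1 dB.
Threshold = output − output overshoot = -33 − 1 = -34 dB.

-34 dB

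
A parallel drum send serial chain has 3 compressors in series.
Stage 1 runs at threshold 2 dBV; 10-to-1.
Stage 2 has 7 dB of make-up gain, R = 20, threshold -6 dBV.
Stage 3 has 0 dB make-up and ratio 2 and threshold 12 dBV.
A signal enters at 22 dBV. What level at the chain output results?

1.5 dBV

Stage 1: 22 dBV is 20 dB over 2 dBV; at 10:1 that becomes 2 dB over, giving 4 dBV.
Stage 2: 4 dBV is 10 dB over -6 dBV; at 20:1 that becomes 0.5 dB over, giving -5.5 dBV; +7 dB make-up → 1.5 dBV.
Stage 3: 1.5 dBV ≤ 12 dBV, so stage 3 doesn't engage; output 1.5 dBV.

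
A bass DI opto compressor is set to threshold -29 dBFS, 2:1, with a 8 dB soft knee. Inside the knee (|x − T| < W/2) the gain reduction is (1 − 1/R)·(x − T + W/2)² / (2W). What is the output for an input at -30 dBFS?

-30.28125 dBFS

x − T + W/2 = -30 − (-29) + 4 = 3.
GR = (1 − 1/2) × 3² / 16 = 0.5 × 9 / 16 = 0.28125 dB.
Output = -30 − 0.28125 = -30.28125 dBFS.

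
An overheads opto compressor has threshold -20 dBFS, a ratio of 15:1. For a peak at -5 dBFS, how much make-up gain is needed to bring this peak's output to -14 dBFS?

5 dB

The peak compresses to -20 + 15/15 = -19 dBFS.
To reach -14 dBFS requires -14 − (-19) = 5 dB of make-up.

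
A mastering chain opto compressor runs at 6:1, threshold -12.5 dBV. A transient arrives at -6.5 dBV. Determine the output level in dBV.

-6.5 dBV sits 6 dB over threshold.
The 6 dB excess becomes 1 dB after 6:1 reduction.
That puts the output at -11.5 dBV.

-11.5 dBV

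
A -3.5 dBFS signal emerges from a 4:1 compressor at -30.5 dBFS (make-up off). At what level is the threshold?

-39.5 dBFS

Input is 36 dB above T (since output overshoot × R = input overshoot: (-30.5 − T)·4 = -3.5 − T gives T = -39.5 dBFS).
Check: -39.5 + (-3.5 − (-39.5))/4 = -39.5 + 9 = -30.5 dBFS. ✓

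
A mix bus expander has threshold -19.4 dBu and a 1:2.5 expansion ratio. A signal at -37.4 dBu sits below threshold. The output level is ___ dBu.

-64.4 dBu

The input is 18 dB below the -19.4 dBu threshold.
A 1:2.5 expander multiplies undershoot by 2.5: 18 × 2.5 = 45 dB below threshold.
Output = -19.4 − 45 = -64.4 dBu.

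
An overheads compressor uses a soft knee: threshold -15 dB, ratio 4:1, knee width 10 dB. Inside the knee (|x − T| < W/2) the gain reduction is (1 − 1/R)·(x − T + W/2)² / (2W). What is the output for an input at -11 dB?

-14.0375 dB

x − T + W/2 = -11 − (-15) + 5 = 9.
GR = (1 − 1/4) × 9² / 20 = 0.75 × 81 / 20 = 3.0375 dB.
Output = -11 − 3.0375 = -14.0375 dB.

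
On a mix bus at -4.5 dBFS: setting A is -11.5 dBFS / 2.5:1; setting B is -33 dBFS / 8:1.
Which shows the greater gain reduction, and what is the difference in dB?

B, by 20.7375 dB

A: 7 dB over, compressed to 2.8 dB over, so 4.2 dB of GR.
B: 28.5 dB over, compressed to 3.5625 dB over, so 24.9375 dB of GR.
B reduces 20.7375 dB more.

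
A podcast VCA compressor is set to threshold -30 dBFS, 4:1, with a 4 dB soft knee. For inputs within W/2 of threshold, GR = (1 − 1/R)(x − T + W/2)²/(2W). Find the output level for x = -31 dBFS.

x − T + W/2 = -31 − (-30) + 2 = 1.
GR = (1 − 1/4) × 1² / 8 = 0.75 × 1 / 8 = 0.09375 dB.
Output = -31 − 0.09375 = -31.09375 dBFS.

-31.09375 dBFS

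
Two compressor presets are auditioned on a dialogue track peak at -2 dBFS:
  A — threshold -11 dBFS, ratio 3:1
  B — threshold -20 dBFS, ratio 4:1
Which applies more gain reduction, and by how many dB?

A: overshoot 9 dB → output overshoot 3 dB → GR 6 dB.
B: overshoot 18 dB → output overshoot 4.5 dB → GR 13.5 dB.
Difference: 7.5 dB in favour of B.

B, by 7.5 dB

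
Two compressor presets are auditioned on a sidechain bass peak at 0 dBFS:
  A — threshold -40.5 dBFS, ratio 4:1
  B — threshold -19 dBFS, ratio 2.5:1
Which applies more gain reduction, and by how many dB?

A: overshoot 40.5 dB → output overshoot 10.125 dB → GR 30.375 dB.
B: overshoot 19 dB → output overshoot 7.6 dB → GR 11.4 dB.
Difference: 18.975 dB in favour of A.

A, by 18.975 dB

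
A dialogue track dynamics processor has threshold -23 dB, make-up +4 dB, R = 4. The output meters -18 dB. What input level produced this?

-19 dB

Before make-up, the level was -18 − 4 = -22 dB.
That's 1 dB above the -23 dB threshold.
Input overshoot = R × output overshoot = 4 dB → input = -23 + 4 = -19 dB.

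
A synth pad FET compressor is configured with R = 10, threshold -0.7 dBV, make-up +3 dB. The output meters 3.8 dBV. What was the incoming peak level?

14.3 dBV

Before make-up, the level was 3.8 − 3 = 0.8 dBV.
The compressed level sits 0.8 − (-0.7) = 1.5 dB over threshold.
Input overshoot = R × output overshoot = 15 dB → input = -0.7 + 15 = 14.3 dBV.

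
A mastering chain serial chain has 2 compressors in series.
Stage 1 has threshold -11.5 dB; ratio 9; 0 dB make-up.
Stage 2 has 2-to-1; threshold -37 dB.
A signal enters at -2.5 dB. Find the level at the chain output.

Stage 1: -2.5 dB is 9 dB over -11.5 dB; at 9:1 that becomes 1 dB over, giving -10.5 dB.
Stage 2: overshoot 26.5 dB → 26.5/2 = 13.25 dB → -23.75 dB.

-23.75 dB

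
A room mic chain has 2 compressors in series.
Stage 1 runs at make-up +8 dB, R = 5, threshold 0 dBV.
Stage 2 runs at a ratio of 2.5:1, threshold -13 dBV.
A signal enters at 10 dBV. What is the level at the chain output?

Stage 1: 10 dB above 0 dBV, reduced 5:1 to 2 dB above → 2 dBV; +8 dB make-up → 10 dBV.
Stage 2: 23 dB above -13 dBV, reduced 2.5:1 to 9.2 dB above → -3.8 dBV.

-3.8 dBV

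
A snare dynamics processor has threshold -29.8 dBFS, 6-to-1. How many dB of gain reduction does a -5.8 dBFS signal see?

20 dB

The signal is 24 dB above threshold.
After 6:1 compression the overshoot becomes 24/6 = 4 dB.
So the signal is attenuated by 24 − 4 = 20 dB.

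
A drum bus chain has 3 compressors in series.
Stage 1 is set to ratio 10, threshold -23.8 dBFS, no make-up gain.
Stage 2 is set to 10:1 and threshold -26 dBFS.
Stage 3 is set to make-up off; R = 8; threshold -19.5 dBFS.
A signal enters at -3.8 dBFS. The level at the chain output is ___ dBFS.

Stage 1: 20 dB above -23.8 dBFS, reduced 10:1 to 2 dB above → -21.8 dBFS.
Stage 2: 4.2 dB above -26 dBFS, reduced 10:1 to 0.42 dB above → -25.58 dBFS.
Stage 3: below threshold (-25.58 ≤ -19.5); passes unchanged; output -25.58 dBFS.

-25.58 dBFS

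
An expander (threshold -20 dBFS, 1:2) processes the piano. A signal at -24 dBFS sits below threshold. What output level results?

The input is 4 dB below the -20 dBFS threshold.
A 1:2 expander multiplies undershoot by 2: 4 × 2 = 8 dB below threshold.
Output = -20 − 8 = -28 dBFS.

-28 dBFS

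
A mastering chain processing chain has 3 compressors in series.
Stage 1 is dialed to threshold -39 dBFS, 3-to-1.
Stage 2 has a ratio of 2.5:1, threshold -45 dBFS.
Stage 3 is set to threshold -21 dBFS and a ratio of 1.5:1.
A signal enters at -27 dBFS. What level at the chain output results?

-41 dBFS

Stage 1: overshoot 12 dB → 12/3 = 4 dB → -35 dBFS.
Stage 2: overshoot 10 dB → 10/2.5 = 4 dB → -41 dBFS.
Stage 3: below threshold (-41 ≤ -21); passes unchanged; output -41 dBFS.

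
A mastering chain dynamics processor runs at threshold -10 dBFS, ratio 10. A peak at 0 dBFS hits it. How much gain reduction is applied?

9 dB

The signal is 10 dB above threshold.
A 10:1 ratio leaves 1 dB of that excess.
So the signal is attenuated by 10 − 1 = 9 dB.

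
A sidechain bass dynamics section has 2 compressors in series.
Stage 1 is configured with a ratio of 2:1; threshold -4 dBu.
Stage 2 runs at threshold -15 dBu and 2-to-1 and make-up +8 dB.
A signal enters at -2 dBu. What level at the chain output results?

Stage 1: -2 dBu is 2 dB over -4 dBu; at 2:1 that becomes 1 dB over, giving -3 dBu.
Stage 2: overshoot 12 dB → 12/2 = 6 dB → -9 dBu; +8 dB make-up → -1 dBu.

-1 dBu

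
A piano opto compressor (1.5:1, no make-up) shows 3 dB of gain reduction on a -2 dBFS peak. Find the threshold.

-11 dBFS

Input is 9 dB above T (since output overshoot × R = input overshoot: (-5 − T)·1.5 = -2 − T gives T = -11 dBFS).
Check: -11 + (-2 − (-11))/1.5 = -11 + 6 = -5 dBFS. ✓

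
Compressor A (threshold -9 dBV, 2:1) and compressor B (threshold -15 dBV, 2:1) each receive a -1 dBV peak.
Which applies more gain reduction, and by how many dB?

A: GR = 8 − 8/2 = 4 dB.
B: GR = 14 − 14/2 = 7 dB.
B applies 3 dB more gain reduction.

B, by 3 dB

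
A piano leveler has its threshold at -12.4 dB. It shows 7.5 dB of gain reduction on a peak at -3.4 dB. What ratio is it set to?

6:1

Input overshoot = -3.4 − (-12.4) = 9 dB.
Output overshoot = 9 − 7.5 = 1.5 dB.
Ratio = input overshoot / output overshoot = 9 / 1.5 = 6.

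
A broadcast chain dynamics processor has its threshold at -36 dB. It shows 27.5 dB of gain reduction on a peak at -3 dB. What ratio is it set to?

6:1

Input overshoot = -3 − (-36) = 33 dB.
Output overshoot = 33 − 27.5 = 5.5 dB.
Ratio = input overshoot / output overshoot = 33 / 5.5 = 6.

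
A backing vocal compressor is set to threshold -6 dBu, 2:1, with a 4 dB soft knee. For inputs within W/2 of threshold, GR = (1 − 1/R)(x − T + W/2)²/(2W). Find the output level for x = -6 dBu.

x − T + W/2 = -6 − (-6) + 2 = 2.
GR = (1 − 1/2) × 2² / 8 = 0.5 × 4 / 8 = 0.25 dB.
Output = -6 − 0.25 = -6.25 dBu.

-6.25 dBu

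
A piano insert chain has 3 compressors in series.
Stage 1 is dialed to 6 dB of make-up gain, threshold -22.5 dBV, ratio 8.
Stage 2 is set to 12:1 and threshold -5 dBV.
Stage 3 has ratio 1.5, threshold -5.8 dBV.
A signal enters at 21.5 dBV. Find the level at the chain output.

-11 dBV

Stage 1: overshoot 44 dB → 44/8 = 5.5 dB → -17 dBV; +6 dB make-up → -11 dBV.
Stage 2: below threshold (-11 ≤ -5); passes unchanged; output -11 dBV.
Stage 3: -11 dBV is at or below the -5.8 dBV threshold — no compression; output -11 dBV.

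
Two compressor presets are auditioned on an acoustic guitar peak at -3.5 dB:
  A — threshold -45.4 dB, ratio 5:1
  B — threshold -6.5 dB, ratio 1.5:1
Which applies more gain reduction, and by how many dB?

A: 41.9 dB over, compressed to 8.38 dB over, so 33.52 dB of GR.
B: 3 dB over, compressed to 2 dB over, so 1 dB of GR.
A applies 32.52 dB more gain reduction.

A, by 32.52 dB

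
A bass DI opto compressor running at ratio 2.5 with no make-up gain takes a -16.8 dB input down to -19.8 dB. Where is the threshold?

-21.8 dB

Gain reduction = -16.8 − (-19.8) = 3 dB; output overshoot = GR / (R − 1) = 3 / 1.5 = 2 dB.
Threshold = output − output overshoot = -19.8 − 2 = -21.8 dB.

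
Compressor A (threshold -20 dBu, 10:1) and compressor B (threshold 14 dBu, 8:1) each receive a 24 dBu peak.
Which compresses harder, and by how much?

A: overshoot 44 dB → output overshoot 4.4 dB → GR 39.6 dB.
B: overshoot 10 dB → output overshoot 1.25 dB → GR 8.75 dB.
Difference: 30.85 dB in favour of A.

A, by 30.85 dB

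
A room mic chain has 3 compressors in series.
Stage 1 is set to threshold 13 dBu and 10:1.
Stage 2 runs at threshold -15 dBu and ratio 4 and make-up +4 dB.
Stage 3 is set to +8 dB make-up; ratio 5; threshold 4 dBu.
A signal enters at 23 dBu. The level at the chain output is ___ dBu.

4.25 dBu

Stage 1: 10 dB above 13 dBu, reduced 10:1 to 1 dB above → 14 dBu.
Stage 2: 14 dBu is 29 dB over -15 dBu; at 4:1 that becomes 7.25 dB over, giving -7.75 dBu; +4 dB make-up → -3.75 dBu.
Stage 3: -3.75 dBu is at or below the 4 dBu threshold — no compression; make-up brings it to 4.25 dBu.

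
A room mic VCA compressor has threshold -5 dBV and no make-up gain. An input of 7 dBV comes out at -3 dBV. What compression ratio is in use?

Input overshoot = 7 − (-5) = 12 dB; output overshoot = -3 − (-5) = 2 dB.
Ratio = 12 / 2 = 6.

6:1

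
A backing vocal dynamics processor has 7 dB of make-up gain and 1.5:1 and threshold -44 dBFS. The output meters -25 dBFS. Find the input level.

Before make-up, the level was -25 − 7 = -32 dBFS.
Post-compression overshoot = -32 − (-44) = 12 dB.
Input overshoot = R × output overshoot = 18 dB → input = -44 + 18 = -26 dBFS.

-26 dBFS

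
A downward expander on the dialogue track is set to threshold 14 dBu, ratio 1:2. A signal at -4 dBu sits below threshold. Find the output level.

Below threshold, a 1:2 expander applies gain = (2−1)×(T − x) of attenuation.
(2−1) × 18 = 18 dB, so output = -4 − 18 = -22 dBu.

-22 dBu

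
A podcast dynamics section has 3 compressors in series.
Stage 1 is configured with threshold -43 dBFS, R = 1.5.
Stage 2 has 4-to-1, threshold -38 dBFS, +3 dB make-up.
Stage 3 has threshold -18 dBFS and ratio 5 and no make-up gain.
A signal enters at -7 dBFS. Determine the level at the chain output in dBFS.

Stage 1: -7 dBFS is 36 dB over -43 dBFS; at 1.5:1 that becomes 24 dB over, giving -19 dBFS.
Stage 2: overshoot 19 dB → 19/4 = 4.75 dB → -33.25 dBFS; +3 dB make-up → -30.25 dBFS.
Stage 3: -30.25 dBFS is at or below the -18 dBFS threshold — no compression; output -30.25 dBFS.

-30.25 dBFS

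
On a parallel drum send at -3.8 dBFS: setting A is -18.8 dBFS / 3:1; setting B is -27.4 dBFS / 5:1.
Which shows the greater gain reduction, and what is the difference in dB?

A: 15 dB over, compressed to 5 dB over, so 10 dB of GR.
B: 23.6 dB over, compressed to 4.72 dB over, so 18.88 dB of GR.
Difference: 8.88 dB in favour of B.

B, by 8.88 dB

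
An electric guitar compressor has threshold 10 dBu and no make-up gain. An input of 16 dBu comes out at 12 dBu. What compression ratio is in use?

Input overshoot = 16 − 10 = 6 dB; output overshoot = 12 − 10 = 2 dB.
Ratio = 6 / 2 = 3.

3:1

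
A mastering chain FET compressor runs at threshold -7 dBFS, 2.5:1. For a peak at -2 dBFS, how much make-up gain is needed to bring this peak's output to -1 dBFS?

4 dB

The peak compresses to -7 + 5/2.5 = -5 dBFS.
To reach -1 dBFS requires -1 − (-5) = 4 dB of make-up.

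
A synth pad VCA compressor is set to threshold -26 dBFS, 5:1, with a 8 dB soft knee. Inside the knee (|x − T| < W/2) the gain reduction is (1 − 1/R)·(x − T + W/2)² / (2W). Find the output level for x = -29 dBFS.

x − T + W/2 = -29 − (-26) + 4 = 1.
GR = (1 − 1/5) × 1² / 16 = 0.8 × 1 / 16 = 0.05 dB.
Output = -29 − 0.05 = -29.05 dBFS.

-29.05 dBFS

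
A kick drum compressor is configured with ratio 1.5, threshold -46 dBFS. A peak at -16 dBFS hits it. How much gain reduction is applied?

Overshoot = -16 − (-46) = 30 dB.
After 1.5:1 compression the overshoot becomes 30/1.5 = 20 dB.
So the signal is attenuated by 30 − 20 = 10 dB.

10 dB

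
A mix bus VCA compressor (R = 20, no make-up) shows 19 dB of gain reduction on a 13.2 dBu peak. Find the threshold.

Input is 20 dB above T (since output overshoot × R = input overshoot: (-5.8 − T)·20 = 13.2 − T gives T = -6.8 dBu).
Check: -6.8 + (13.2 − (-6.8))/20 = -6.8 + 1 = -5.8 dBu. ✓

-6.8 dBu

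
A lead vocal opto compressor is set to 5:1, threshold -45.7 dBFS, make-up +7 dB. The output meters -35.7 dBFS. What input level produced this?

Stripping the +7 dB make-up gives -42.7 dBFS at the gain stage.
Post-compression overshoot = -42.7 − (-45.7) = 3 dB.
Before 5:1 compression the overshoot was 3 × 5 = 15 dB, so input = -45.7 + 15 = -30.7 dBFS.

-30.7 dBFS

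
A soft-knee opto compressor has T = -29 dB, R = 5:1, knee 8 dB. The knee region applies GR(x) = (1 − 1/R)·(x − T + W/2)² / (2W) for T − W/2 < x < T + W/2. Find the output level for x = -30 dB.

x − T + W/2 = -30 − (-29) + 4 = 3.
GR = (1 − 1/5) × 3² / 16 = 0.8 × 9 / 16 = 0.45 dB.
Output = -30 − 0.45 = -30.45 dB.

-30.45 dB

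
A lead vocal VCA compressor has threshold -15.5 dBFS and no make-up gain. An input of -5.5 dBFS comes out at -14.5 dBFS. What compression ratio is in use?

Input overshoot = -5.5 − (-15.5) = 10 dB; output overshoot = -14.5 − (-15.5) = 1 dB.
Ratio = 10 / 1 = 10.

10:1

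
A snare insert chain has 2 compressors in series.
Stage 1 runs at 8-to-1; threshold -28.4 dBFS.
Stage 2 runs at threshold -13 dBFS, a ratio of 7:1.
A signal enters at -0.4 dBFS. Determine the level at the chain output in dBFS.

Stage 1: overshoot 28 dB → 28/8 = 3.5 dB → -24.9 dBFS.
Stage 2: below threshold (-24.9 ≤ -13); passes unchanged; output -24.9 dBFS.

-24.9 dBFS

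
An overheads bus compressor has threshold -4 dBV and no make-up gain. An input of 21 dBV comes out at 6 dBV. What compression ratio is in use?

2.5:1

Input overshoot = 21 − (-4) = 25 dB; output overshoot = 6 − (-4) = 10 dB.
Ratio = 25 / 10 = 2.5.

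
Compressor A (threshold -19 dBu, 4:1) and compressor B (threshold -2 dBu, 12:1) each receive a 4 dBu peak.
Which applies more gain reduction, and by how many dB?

A: overshoot 23 dB → output overshoot 5.75 dB → GR 17.25 dB.
B: overshoot 6 dB → output overshoot 0.5 dB → GR 5.5 dB.
A applies 11.75 dB more gain reduction.

A, by 11.75 dB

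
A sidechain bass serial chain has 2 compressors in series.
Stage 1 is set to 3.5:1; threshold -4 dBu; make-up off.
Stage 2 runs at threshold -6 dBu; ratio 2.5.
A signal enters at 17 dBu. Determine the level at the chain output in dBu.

-2.8 dBu

Stage 1: 21 dB above -4 dBu, reduced 3.5:1 to 6 dB above → 2 dBu.
Stage 2: overshoot 8 dB → 8/2.5 = 3.2 dB → -2.8 dBu.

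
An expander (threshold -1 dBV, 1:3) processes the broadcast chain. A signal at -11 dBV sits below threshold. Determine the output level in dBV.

-31 dBV

The input is 10 dB below the -1 dBV threshold.
A 1:3 expander multiplies undershoot by 3: 10 × 3 = 30 dB below threshold.
Output = -1 − 30 = -31 dBV.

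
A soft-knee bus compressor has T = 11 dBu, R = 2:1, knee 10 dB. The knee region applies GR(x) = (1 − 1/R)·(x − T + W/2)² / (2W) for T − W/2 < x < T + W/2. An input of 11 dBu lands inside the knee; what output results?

10.375 dBu

x − T + W/2 = 11 − 11 + 5 = 5.
GR = (1 − 1/2) × 5² / 20 = 0.5 × 25 / 20 = 0.625 dB.
Output = 11 − 0.625 = 10.375 dBu.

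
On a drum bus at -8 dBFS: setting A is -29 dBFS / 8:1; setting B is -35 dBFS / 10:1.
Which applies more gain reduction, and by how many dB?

A: overshoot 21 dB → output overshoot 2.625 dB → GR 18.375 dB.
B: overshoot 27 dB → output overshoot 2.7 dB → GR 24.3 dB.
B reduces 5.925 dB more.

B, by 5.925 dB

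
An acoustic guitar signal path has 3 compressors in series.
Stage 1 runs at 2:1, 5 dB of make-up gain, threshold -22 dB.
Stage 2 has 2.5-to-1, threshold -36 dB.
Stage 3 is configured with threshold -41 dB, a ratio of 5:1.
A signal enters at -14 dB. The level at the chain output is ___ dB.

-38.16 dB

Stage 1: -14 dB is 8 dB over -22 dB; at 2:1 that becomes 4 dB over, giving -18 dB; +5 dB make-up → -13 dB.
Stage 2: 23 dB above -36 dB, reduced 2.5:1 to 9.2 dB above → -26.8 dB.
Stage 3: overshoot 14.2 dB → 14.2/5 = 2.84 dB → -38.16 dB.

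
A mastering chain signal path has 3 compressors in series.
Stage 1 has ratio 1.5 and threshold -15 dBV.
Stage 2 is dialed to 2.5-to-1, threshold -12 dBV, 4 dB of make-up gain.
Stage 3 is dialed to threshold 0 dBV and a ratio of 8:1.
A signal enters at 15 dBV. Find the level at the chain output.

-1.2 dBV

Stage 1: overshoot 30 dB → 30/1.5 = 20 dB → 5 dBV.
Stage 2: 17 dB above -12 dBV, reduced 2.5:1 to 6.8 dB above → -5.2 dBV; +4 dB make-up → -1.2 dBV.
Stage 3: below threshold (-1.2 ≤ 0); passes unchanged; output -1.2 dBV.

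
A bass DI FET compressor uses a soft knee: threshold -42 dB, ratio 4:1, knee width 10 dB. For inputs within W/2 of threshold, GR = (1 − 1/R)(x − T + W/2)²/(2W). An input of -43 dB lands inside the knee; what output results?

x − T + W/2 = -43 − (-42) + 5 = 4.
GR = (1 − 1/4) × 4² / 20 = 0.75 × 16 / 20 = 0.6 dB.
Output = -43 − 0.6 = -43.6 dB.

-43.6 dB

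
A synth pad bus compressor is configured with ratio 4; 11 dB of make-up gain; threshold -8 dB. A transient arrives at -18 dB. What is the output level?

-18 dB is 10 dB below the -8 dB threshold, so no gain reduction is applied.
Make-up gain adds 11 dB: -18 + 11 = -7 dB.

-7 dB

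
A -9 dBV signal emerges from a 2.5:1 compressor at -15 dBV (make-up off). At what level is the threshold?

-19 dBV

Gain reduction = -9 − (-15) = 6 dB; output overshoot = GR / (R − 1) = 6 / 1.5 = 4 dB.
Threshold = output − output overshoot = -15 − 4 = -19 dBV.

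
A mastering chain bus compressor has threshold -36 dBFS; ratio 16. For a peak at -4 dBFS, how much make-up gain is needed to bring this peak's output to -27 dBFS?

Overshoot 32 dB → 32/16 = 2 dB after compression, so the compressed level is -36 + 2 = -34 dBFS.
Make-up = target − compressed = -27 − (-34) = 7 dB.

7 dB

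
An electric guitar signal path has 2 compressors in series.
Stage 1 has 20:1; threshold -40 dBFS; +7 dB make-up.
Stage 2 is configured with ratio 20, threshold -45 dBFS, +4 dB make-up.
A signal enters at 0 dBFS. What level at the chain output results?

-40.3 dBFS

Stage 1: 40 dB above -40 dBFS, reduced 20:1 to 2 dB above → -38 dBFS; +7 dB make-up → -31 dBFS.
Stage 2: 14 dB above -45 dBFS, reduced 20:1 to 0.7 dB above → -44.3 dBFS; +4 dB make-up → -40.3 dBFS.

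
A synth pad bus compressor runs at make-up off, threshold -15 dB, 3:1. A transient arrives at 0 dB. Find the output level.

0 dB sits 15 dB over threshold.
The 15 dB excess becomes 5 dB after 3:1 reduction.
That puts the output at -10 dB.

-10 dB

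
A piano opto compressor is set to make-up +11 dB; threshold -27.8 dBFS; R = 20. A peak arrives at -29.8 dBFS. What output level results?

-29.8 dBFS is 2 dB below the -27.8 dBFS threshold, so no gain reduction is applied.
Make-up gain adds 11 dB: -29.8 + 11 = -18.8 dBFS.

-18.8 dBFS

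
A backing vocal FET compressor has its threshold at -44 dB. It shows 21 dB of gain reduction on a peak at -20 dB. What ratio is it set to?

8:1

Input overshoot = -20 − (-44) = 24 dB.
Output overshoot = 24 − 21 = 3 dB.
Ratio = input overshoot / output overshoot = 24 / 3 = 8.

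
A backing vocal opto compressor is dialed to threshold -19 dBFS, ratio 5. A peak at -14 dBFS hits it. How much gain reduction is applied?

4 dB

The signal is 5 dB above threshold.
A 5:1 ratio leaves 1 dB of that excess.
GR = overshoot in − overshoot out = 5 − 1 = 4 dB.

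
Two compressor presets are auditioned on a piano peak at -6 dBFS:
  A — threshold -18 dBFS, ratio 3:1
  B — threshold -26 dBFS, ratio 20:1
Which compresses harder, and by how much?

A: GR = 12 − 12/3 = 8 dB.
B: GR = 20 − 20/20 = 19 dB.
Difference: 11 dB in favour of B.

B, by 11 dB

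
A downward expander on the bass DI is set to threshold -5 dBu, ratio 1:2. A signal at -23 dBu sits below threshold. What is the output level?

The input is 18 dB below the -5 dBu threshold.
A 1:2 expander multiplies undershoot by 2: 18 × 2 = 36 dB below threshold.
Output = -5 − 36 = -41 dBu.

-41 dBu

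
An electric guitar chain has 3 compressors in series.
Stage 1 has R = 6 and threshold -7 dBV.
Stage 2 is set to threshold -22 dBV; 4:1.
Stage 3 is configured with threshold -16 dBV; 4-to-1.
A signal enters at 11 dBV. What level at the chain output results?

Stage 1: 11 dBV is 18 dB over -7 dBV; at 6:1 that becomes 3 dB over, giving -4 dBV.
Stage 2: -4 dBV is 18 dB over -22 dBV; at 4:1 that becomes 4.5 dB over, giving -17.5 dBV.
Stage 3: -17.5 dBV is at or below the -16 dBV threshold — no compression; output -17.5 dBV.

-17.5 dBV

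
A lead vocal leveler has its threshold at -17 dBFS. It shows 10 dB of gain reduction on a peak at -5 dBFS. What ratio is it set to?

6:1

Input overshoot = -5 − (-17) = 12 dB.
Output overshoot = 12 − 10 = 2 dB.
Ratio = input overshoot / output overshoot = 12 / 2 = 6.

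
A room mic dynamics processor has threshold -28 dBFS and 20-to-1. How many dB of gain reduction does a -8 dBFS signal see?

-8 dBFS exceeds the threshold by 20 dB.
A 20:1 ratio leaves 1 dB of that excess.
GR = overshoot in − overshoot out = 20 − 1 = 19 dB.

19 dB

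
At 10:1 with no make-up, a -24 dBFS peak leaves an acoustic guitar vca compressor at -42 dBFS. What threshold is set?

-44 dBFS

Input is 20 dB above T (since output overshoot × R = input overshoot: (-42 − T)·10 = -24 − T gives T = -44 dBFS).
Check: -44 + (-24 − (-44))/10 = -44 + 2 = -42 dBFS. ✓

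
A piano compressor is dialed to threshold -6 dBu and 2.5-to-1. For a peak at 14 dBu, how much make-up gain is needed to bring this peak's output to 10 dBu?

Without make-up, output = threshold + overshoot/2.5 = -6 + 8 = 2 dBu.
Gap to target: 8 dB.

8 dB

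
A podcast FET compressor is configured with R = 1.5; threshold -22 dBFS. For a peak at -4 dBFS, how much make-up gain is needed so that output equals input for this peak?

The peak compresses to -22 + 18/1.5 = -10 dBFS.
To reach -4 dBFS requires -4 − (-10) = 6 dB of make-up.

6 dB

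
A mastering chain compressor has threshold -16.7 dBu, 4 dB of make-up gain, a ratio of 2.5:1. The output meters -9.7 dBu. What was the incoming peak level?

-9.2 dBu

Remove make-up: -9.7 − 4 = -13.7 dBu.
That's 3 dB above the -16.7 dBu threshold.
Before 2.5:1 compression the overshoot was 3 × 2.5 = 7.5 dB, so input = -16.7 + 7.5 = -9.2 dBu.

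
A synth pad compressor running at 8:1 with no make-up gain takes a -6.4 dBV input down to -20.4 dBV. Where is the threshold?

Let T be the threshold. Output overshoot = (input overshoot)/R, so -20.4 − T = (-6.4 − T)/8.
8·(-20.4 − T) = -6.4 − T → 7·T = -163.2 − (-6.4) = -156.8.
T = -156.8/7 = -22.4 dBV.

-22.4 dBV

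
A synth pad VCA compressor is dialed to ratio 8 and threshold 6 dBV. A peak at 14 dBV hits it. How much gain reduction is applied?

14 dBV exceeds the threshold by 8 dB.
A 8:1 ratio leaves 1 dB of that excess.
GR = overshoot in − overshoot out = 8 − 1 = 7 dB.

7 dB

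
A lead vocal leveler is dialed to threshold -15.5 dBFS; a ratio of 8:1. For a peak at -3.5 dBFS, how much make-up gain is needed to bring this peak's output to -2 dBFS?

The peak compresses to -15.5 + 12/8 = -14 dBFS.
To reach -2 dBFS requires -2 − (-14) = 12 dB of make-up.

12 dB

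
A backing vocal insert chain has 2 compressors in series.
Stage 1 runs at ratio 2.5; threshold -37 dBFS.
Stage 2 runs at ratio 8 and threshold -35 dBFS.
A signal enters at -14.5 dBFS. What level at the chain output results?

-34.125 dBFS

Stage 1: 22.5 dB above -37 dBFS, reduced 2.5:1 to 9 dB above → -28 dBFS.
Stage 2: -28 dBFS is 7 dB over -35 dBFS; at 8:1 that becomes 0.875 dB over, giving -34.125 dBFS.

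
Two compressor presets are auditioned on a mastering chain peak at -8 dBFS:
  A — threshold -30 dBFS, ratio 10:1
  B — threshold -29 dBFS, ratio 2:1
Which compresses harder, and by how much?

A: 22 dB over, compressed to 2.2 dB over, so 19.8 dB of GR.
B: 21 dB over, compressed to 10.5 dB over, so 10.5 dB of GR.
Difference: 9.3 dB in favour of A.

A, by 9.3 dB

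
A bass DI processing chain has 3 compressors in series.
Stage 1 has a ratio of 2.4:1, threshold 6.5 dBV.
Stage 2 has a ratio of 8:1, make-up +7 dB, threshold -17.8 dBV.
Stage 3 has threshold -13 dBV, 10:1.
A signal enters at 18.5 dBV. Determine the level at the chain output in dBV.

-12.41375 dBV

Stage 1: 12 dB above 6.5 dBV, reduced 2.4:1 to 5 dB above → 11.5 dBV.
Stage 2: 29.3 dB above -17.8 dBV, reduced 8:1 to 3.6625 dB above → -14.1375 dBV; +7 dB make-up → -7.1375 dBV.
Stage 3: -7.1375 dBV is 5.8625 dB over -13 dBV; at 10:1 that becomes 0.58625 dB over, giving -12.41375 dBV.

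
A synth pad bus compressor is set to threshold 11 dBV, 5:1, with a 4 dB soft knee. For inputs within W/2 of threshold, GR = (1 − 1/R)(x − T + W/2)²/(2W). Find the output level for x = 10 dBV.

9.9 dBV

x − T + W/2 = 10 − 11 + 2 = 1.
GR = (1 − 1/5) × 1² / 8 = 0.8 × 1 / 8 = 0.1 dB.
Output = 10 − 0.1 = 9.9 dBV.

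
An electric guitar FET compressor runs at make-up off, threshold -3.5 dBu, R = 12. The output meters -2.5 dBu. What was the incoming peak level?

That's 1 dB above the -3.5 dBu threshold.
Undo the ratio: input overshoot = 1 × 12 = 12 dB, giving input = 8.5 dBu.

8.5 dBu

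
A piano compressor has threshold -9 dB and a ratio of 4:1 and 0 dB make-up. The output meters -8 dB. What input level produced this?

-5 dB

Post-compression overshoot = -8 − (-9) = 1 dB.
Input overshoot = R × output overshoot = 4 dB → input = -9 + 4 = -5 dB.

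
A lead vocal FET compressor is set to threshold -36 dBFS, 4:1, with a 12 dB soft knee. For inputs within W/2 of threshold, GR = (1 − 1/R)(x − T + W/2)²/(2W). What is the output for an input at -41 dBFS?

-41.03125 dBFS

x − T + W/2 = -41 − (-36) + 6 = 1.
GR = (1 − 1/4) × 1² / 24 = 0.75 × 1 / 24 = 0.03125 dB.
Output = -41 − 0.03125 = -41.03125 dBFS.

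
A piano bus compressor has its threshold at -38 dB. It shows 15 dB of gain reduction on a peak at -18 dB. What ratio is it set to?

Input overshoot = -18 − (-38) = 20 dB.
Output overshoot = 20 − 15 = 5 dB.
Ratio = input overshoot / output overshoot = 20 / 5 = 4.

4:1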